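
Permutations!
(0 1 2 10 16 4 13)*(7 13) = [1, 2, 10, 3, 7, 5, 6, 13, 8, 9, 16, 11, 12, 0, 14, 15, 4] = (0 1 2 10 16 4 7 13)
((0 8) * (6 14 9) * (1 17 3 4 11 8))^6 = (0 8 11 4 3 17 1)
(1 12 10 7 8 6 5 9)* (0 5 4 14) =[5, 12, 2, 3, 14, 9, 4, 8, 6, 1, 7, 11, 10, 13, 0] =(0 5 9 1 12 10 7 8 6 4 14)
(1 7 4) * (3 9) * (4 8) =(1 7 8 4)(3 9) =[0, 7, 2, 9, 1, 5, 6, 8, 4, 3]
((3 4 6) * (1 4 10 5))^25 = ((1 4 6 3 10 5))^25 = (1 4 6 3 10 5)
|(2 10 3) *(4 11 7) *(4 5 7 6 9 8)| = |(2 10 3)(4 11 6 9 8)(5 7)| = 30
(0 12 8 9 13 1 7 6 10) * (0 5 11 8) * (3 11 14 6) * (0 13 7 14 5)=(0 12 13 1 14 6 10)(3 11 8 9 7)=[12, 14, 2, 11, 4, 5, 10, 3, 9, 7, 0, 8, 13, 1, 6]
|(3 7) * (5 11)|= |(3 7)(5 11)|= 2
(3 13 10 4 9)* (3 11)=(3 13 10 4 9 11)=[0, 1, 2, 13, 9, 5, 6, 7, 8, 11, 4, 3, 12, 10]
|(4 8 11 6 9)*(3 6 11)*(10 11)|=|(3 6 9 4 8)(10 11)|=10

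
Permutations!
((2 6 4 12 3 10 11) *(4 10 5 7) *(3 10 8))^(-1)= (2 11 10 12 4 7 5 3 8 6)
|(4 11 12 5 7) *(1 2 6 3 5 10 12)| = 8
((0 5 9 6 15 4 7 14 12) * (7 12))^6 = ((0 5 9 6 15 4 12)(7 14))^6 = (0 12 4 15 6 9 5)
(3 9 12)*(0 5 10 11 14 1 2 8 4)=[5, 2, 8, 9, 0, 10, 6, 7, 4, 12, 11, 14, 3, 13, 1]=(0 5 10 11 14 1 2 8 4)(3 9 12)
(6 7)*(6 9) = (6 7 9) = [0, 1, 2, 3, 4, 5, 7, 9, 8, 6]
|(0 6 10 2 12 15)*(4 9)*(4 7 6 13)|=10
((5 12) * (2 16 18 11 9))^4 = ((2 16 18 11 9)(5 12))^4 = (2 9 11 18 16)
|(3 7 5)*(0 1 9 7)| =6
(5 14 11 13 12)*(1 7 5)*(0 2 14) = [2, 7, 14, 3, 4, 0, 6, 5, 8, 9, 10, 13, 1, 12, 11] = (0 2 14 11 13 12 1 7 5)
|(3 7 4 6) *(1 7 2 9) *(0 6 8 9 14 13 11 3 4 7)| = |(0 6 4 8 9 1)(2 14 13 11 3)| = 30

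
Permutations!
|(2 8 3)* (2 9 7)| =|(2 8 3 9 7)| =5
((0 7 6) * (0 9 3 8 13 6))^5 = (13)(0 7)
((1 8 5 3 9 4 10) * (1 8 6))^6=(10)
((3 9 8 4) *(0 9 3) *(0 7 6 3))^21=((0 9 8 4 7 6 3))^21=(9)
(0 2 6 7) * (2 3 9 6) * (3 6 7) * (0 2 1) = [6, 0, 1, 9, 4, 5, 3, 2, 8, 7] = (0 6 3 9 7 2 1)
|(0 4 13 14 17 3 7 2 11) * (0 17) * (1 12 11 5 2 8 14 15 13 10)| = 22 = |(0 4 10 1 12 11 17 3 7 8 14)(2 5)(13 15)|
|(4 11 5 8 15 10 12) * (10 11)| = 12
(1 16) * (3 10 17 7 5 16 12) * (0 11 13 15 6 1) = (0 11 13 15 6 1 12 3 10 17 7 5 16) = [11, 12, 2, 10, 4, 16, 1, 5, 8, 9, 17, 13, 3, 15, 14, 6, 0, 7]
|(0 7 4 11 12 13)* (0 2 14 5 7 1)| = |(0 1)(2 14 5 7 4 11 12 13)| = 8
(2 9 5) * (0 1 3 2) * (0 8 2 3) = [1, 0, 9, 3, 4, 8, 6, 7, 2, 5] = (0 1)(2 9 5 8)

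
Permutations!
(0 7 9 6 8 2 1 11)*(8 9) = (0 7 8 2 1 11)(6 9) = [7, 11, 1, 3, 4, 5, 9, 8, 2, 6, 10, 0]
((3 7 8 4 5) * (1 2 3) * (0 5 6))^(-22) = (0 7 5 8 1 4 2 6 3)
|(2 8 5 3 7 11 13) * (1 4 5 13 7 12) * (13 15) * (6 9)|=|(1 4 5 3 12)(2 8 15 13)(6 9)(7 11)|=20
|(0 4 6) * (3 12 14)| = 3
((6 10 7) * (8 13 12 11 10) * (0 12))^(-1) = ((0 12 11 10 7 6 8 13))^(-1) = (0 13 8 6 7 10 11 12)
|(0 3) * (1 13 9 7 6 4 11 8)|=8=|(0 3)(1 13 9 7 6 4 11 8)|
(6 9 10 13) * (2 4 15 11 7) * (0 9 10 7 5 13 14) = (0 9 7 2 4 15 11 5 13 6 10 14) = [9, 1, 4, 3, 15, 13, 10, 2, 8, 7, 14, 5, 12, 6, 0, 11]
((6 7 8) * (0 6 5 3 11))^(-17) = ((0 6 7 8 5 3 11))^(-17) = (0 5 6 3 7 11 8)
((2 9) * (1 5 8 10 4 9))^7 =(10)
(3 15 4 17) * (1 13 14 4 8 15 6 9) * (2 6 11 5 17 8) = (1 13 14 4 8 15 2 6 9)(3 11 5 17) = [0, 13, 6, 11, 8, 17, 9, 7, 15, 1, 10, 5, 12, 14, 4, 2, 16, 3]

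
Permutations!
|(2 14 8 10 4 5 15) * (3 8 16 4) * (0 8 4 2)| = 21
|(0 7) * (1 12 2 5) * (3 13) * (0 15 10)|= 4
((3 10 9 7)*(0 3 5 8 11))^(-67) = (0 5 10 11 7 3 8 9)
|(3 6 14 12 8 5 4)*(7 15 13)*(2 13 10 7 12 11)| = 30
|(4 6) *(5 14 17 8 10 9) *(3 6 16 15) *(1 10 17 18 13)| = |(1 10 9 5 14 18 13)(3 6 4 16 15)(8 17)| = 70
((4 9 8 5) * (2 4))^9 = ((2 4 9 8 5))^9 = (2 5 8 9 4)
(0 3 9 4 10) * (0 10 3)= (10)(3 9 4)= [0, 1, 2, 9, 3, 5, 6, 7, 8, 4, 10]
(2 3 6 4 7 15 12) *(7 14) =(2 3 6 4 14 7 15 12) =[0, 1, 3, 6, 14, 5, 4, 15, 8, 9, 10, 11, 2, 13, 7, 12]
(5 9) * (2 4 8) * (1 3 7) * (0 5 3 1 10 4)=(0 5 9 3 7 10 4 8 2)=[5, 1, 0, 7, 8, 9, 6, 10, 2, 3, 4]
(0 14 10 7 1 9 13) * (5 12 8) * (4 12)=[14, 9, 2, 3, 12, 4, 6, 1, 5, 13, 7, 11, 8, 0, 10]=(0 14 10 7 1 9 13)(4 12 8 5)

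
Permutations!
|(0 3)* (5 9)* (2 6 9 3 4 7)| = 8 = |(0 4 7 2 6 9 5 3)|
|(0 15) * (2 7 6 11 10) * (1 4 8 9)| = 20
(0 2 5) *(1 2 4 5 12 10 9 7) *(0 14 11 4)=(1 2 12 10 9 7)(4 5 14 11)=[0, 2, 12, 3, 5, 14, 6, 1, 8, 7, 9, 4, 10, 13, 11]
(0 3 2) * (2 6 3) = (0 2)(3 6) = [2, 1, 0, 6, 4, 5, 3]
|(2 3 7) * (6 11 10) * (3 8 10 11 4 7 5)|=|(11)(2 8 10 6 4 7)(3 5)|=6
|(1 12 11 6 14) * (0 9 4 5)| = |(0 9 4 5)(1 12 11 6 14)| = 20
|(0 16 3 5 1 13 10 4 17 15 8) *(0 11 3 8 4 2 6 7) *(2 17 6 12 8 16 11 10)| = |(0 11 3 5 1 13 2 12 8 10 17 15 4 6 7)| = 15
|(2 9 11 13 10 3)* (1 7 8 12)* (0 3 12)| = 11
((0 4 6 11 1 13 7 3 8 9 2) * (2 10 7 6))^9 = (1 13 6 11)(3 7 10 9 8)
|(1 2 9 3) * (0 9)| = 5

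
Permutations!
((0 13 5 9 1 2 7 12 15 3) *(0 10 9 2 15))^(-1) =((0 13 5 2 7 12)(1 15 3 10 9))^(-1) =(0 12 7 2 5 13)(1 9 10 3 15)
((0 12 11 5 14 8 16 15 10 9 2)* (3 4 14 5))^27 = ((0 12 11 3 4 14 8 16 15 10 9 2))^27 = (0 3 8 10)(2 11 14 15)(4 16 9 12)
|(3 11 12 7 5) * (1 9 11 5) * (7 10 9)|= |(1 7)(3 5)(9 11 12 10)|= 4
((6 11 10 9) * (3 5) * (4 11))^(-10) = ((3 5)(4 11 10 9 6))^(-10) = (11)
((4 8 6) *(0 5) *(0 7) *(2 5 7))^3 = ((0 7)(2 5)(4 8 6))^3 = (8)(0 7)(2 5)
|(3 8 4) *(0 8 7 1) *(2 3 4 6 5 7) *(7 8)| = 6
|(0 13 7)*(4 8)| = |(0 13 7)(4 8)| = 6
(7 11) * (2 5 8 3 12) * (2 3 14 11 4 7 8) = (2 5)(3 12)(4 7)(8 14 11) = [0, 1, 5, 12, 7, 2, 6, 4, 14, 9, 10, 8, 3, 13, 11]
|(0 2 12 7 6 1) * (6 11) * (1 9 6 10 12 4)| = 4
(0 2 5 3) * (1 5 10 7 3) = (0 2 10 7 3)(1 5) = [2, 5, 10, 0, 4, 1, 6, 3, 8, 9, 7]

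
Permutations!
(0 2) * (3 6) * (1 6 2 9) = (0 9 1 6 3 2) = [9, 6, 0, 2, 4, 5, 3, 7, 8, 1]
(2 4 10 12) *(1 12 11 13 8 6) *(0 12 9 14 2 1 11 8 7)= (0 12 1 9 14 2 4 10 8 6 11 13 7)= [12, 9, 4, 3, 10, 5, 11, 0, 6, 14, 8, 13, 1, 7, 2]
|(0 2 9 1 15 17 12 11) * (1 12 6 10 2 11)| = 8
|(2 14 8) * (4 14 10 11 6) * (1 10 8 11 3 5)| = |(1 10 3 5)(2 8)(4 14 11 6)| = 4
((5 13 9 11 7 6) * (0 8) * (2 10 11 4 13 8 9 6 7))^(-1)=((0 9 4 13 6 5 8)(2 10 11))^(-1)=(0 8 5 6 13 4 9)(2 11 10)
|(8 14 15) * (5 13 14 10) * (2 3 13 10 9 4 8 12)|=|(2 3 13 14 15 12)(4 8 9)(5 10)|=6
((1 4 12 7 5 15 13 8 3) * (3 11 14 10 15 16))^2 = ((1 4 12 7 5 16 3)(8 11 14 10 15 13))^2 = (1 12 5 3 4 7 16)(8 14 15)(10 13 11)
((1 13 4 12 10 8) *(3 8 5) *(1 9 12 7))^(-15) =(1 13 4 7)(3 12)(5 9)(8 10)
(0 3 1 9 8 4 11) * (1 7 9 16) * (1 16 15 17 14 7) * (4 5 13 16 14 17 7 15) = (17)(0 3 1 4 11)(5 13 16 14 15 7 9 8) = [3, 4, 2, 1, 11, 13, 6, 9, 5, 8, 10, 0, 12, 16, 15, 7, 14, 17]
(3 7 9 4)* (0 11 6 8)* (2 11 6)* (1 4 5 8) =(0 6 1 4 3 7 9 5 8)(2 11) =[6, 4, 11, 7, 3, 8, 1, 9, 0, 5, 10, 2]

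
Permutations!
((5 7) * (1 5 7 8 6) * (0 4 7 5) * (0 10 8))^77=(0 4 7 5)(1 10 8 6)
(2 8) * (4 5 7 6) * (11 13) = (2 8)(4 5 7 6)(11 13) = [0, 1, 8, 3, 5, 7, 4, 6, 2, 9, 10, 13, 12, 11]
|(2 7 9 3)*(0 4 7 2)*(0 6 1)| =7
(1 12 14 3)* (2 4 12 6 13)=(1 6 13 2 4 12 14 3)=[0, 6, 4, 1, 12, 5, 13, 7, 8, 9, 10, 11, 14, 2, 3]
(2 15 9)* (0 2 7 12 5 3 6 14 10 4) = (0 2 15 9 7 12 5 3 6 14 10 4) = [2, 1, 15, 6, 0, 3, 14, 12, 8, 7, 4, 11, 5, 13, 10, 9]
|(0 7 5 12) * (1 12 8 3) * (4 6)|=|(0 7 5 8 3 1 12)(4 6)|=14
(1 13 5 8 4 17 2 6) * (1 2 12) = (1 13 5 8 4 17 12)(2 6) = [0, 13, 6, 3, 17, 8, 2, 7, 4, 9, 10, 11, 1, 5, 14, 15, 16, 12]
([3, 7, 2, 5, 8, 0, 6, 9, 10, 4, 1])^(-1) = [5, 10, 2, 0, 9, 3, 6, 1, 4, 7, 8]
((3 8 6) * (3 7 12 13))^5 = (3 13 12 7 6 8)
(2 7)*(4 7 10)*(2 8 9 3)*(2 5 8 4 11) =(2 10 11)(3 5 8 9)(4 7) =[0, 1, 10, 5, 7, 8, 6, 4, 9, 3, 11, 2]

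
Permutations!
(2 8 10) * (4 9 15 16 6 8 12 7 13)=(2 12 7 13 4 9 15 16 6 8 10)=[0, 1, 12, 3, 9, 5, 8, 13, 10, 15, 2, 11, 7, 4, 14, 16, 6]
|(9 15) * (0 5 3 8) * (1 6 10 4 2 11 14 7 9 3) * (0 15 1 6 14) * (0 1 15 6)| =12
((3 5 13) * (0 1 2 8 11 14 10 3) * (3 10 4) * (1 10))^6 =((0 10 1 2 8 11 14 4 3 5 13))^6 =(0 14 10 4 1 3 2 5 8 13 11)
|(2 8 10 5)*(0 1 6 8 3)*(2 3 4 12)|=21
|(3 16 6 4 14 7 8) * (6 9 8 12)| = 20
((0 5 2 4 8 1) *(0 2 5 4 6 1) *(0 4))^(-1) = ((1 2 6)(4 8))^(-1) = (1 6 2)(4 8)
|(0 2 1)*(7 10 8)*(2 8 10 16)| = 6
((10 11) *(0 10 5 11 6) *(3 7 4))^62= (11)(0 6 10)(3 4 7)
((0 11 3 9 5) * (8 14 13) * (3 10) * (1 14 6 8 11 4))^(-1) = ((0 4 1 14 13 11 10 3 9 5)(6 8))^(-1) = (0 5 9 3 10 11 13 14 1 4)(6 8)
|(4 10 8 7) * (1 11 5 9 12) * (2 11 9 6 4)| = |(1 9 12)(2 11 5 6 4 10 8 7)| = 24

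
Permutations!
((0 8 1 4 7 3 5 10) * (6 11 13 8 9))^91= (0 4 6 3 13 10 1 9 7 11 5 8)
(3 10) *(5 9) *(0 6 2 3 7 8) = (0 6 2 3 10 7 8)(5 9) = [6, 1, 3, 10, 4, 9, 2, 8, 0, 5, 7]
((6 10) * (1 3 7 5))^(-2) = ((1 3 7 5)(6 10))^(-2) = (10)(1 7)(3 5)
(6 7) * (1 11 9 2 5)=(1 11 9 2 5)(6 7)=[0, 11, 5, 3, 4, 1, 7, 6, 8, 2, 10, 9]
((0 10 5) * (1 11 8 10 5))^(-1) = ((0 5)(1 11 8 10))^(-1) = (0 5)(1 10 8 11)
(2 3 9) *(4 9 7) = (2 3 7 4 9) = [0, 1, 3, 7, 9, 5, 6, 4, 8, 2]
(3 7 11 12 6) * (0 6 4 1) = [6, 0, 2, 7, 1, 5, 3, 11, 8, 9, 10, 12, 4] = (0 6 3 7 11 12 4 1)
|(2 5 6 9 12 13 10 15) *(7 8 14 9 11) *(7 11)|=|(2 5 6 7 8 14 9 12 13 10 15)|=11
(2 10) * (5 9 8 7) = [0, 1, 10, 3, 4, 9, 6, 5, 7, 8, 2] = (2 10)(5 9 8 7)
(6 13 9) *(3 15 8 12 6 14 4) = (3 15 8 12 6 13 9 14 4) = [0, 1, 2, 15, 3, 5, 13, 7, 12, 14, 10, 11, 6, 9, 4, 8]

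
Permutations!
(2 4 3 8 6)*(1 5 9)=(1 5 9)(2 4 3 8 6)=[0, 5, 4, 8, 3, 9, 2, 7, 6, 1]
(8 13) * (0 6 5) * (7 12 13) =(0 6 5)(7 12 13 8) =[6, 1, 2, 3, 4, 0, 5, 12, 7, 9, 10, 11, 13, 8]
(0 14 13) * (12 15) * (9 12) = (0 14 13)(9 12 15) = [14, 1, 2, 3, 4, 5, 6, 7, 8, 12, 10, 11, 15, 0, 13, 9]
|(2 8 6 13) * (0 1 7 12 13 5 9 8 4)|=28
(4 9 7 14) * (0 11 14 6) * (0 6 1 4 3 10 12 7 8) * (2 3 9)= (0 11 14 9 8)(1 4 2 3 10 12 7)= [11, 4, 3, 10, 2, 5, 6, 1, 0, 8, 12, 14, 7, 13, 9]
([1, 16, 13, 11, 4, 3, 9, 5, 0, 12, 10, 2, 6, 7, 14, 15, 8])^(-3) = (0 1 16 8)(2 5)(3 13)(7 11)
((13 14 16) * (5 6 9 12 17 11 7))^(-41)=(5 6 9 12 17 11 7)(13 14 16)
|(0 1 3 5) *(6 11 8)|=12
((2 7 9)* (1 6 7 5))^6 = ((1 6 7 9 2 5))^6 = (9)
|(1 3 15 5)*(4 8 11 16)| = 4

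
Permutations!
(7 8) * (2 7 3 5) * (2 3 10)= [0, 1, 7, 5, 4, 3, 6, 8, 10, 9, 2]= (2 7 8 10)(3 5)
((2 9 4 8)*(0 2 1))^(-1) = (0 1 8 4 9 2)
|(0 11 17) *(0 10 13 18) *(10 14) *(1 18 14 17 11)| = |(0 1 18)(10 13 14)| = 3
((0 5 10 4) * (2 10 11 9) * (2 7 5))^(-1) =((0 2 10 4)(5 11 9 7))^(-1) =(0 4 10 2)(5 7 9 11)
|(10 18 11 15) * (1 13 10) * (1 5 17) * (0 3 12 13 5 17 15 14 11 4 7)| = |(0 3 12 13 10 18 4 7)(1 5 15 17)(11 14)| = 8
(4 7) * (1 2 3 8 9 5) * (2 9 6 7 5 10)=(1 9 10 2 3 8 6 7 4 5)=[0, 9, 3, 8, 5, 1, 7, 4, 6, 10, 2]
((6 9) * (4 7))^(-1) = (4 7)(6 9)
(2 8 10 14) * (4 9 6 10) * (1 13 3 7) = (1 13 3 7)(2 8 4 9 6 10 14) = [0, 13, 8, 7, 9, 5, 10, 1, 4, 6, 14, 11, 12, 3, 2]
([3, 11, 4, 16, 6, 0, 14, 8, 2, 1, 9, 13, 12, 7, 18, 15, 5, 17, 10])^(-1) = (0 5 16 3)(1 9 10 18 14 6 4 2 8 7 13 11)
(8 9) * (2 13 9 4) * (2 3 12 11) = (2 13 9 8 4 3 12 11) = [0, 1, 13, 12, 3, 5, 6, 7, 4, 8, 10, 2, 11, 9]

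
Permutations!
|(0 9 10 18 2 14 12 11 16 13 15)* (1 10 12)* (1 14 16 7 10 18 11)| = 9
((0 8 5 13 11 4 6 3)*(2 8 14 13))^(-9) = (0 6 11 14 3 4 13)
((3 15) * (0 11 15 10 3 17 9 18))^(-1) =((0 11 15 17 9 18)(3 10))^(-1) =(0 18 9 17 15 11)(3 10)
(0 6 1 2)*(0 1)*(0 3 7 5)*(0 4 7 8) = [6, 2, 1, 8, 7, 4, 3, 5, 0] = (0 6 3 8)(1 2)(4 7 5)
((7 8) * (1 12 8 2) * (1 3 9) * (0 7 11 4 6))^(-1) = (0 6 4 11 8 12 1 9 3 2 7)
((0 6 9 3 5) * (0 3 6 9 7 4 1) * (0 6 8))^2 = (0 8 9)(1 7)(4 6)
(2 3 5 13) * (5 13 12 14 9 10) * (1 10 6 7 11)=(1 10 5 12 14 9 6 7 11)(2 3 13)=[0, 10, 3, 13, 4, 12, 7, 11, 8, 6, 5, 1, 14, 2, 9]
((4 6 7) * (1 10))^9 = ((1 10)(4 6 7))^9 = (1 10)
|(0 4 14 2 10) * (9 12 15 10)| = |(0 4 14 2 9 12 15 10)| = 8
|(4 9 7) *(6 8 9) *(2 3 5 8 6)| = 7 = |(2 3 5 8 9 7 4)|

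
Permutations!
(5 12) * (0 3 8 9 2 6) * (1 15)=(0 3 8 9 2 6)(1 15)(5 12)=[3, 15, 6, 8, 4, 12, 0, 7, 9, 2, 10, 11, 5, 13, 14, 1]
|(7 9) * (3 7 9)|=2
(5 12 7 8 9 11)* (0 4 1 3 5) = (0 4 1 3 5 12 7 8 9 11) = [4, 3, 2, 5, 1, 12, 6, 8, 9, 11, 10, 0, 7]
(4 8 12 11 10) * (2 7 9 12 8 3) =[0, 1, 7, 2, 3, 5, 6, 9, 8, 12, 4, 10, 11] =(2 7 9 12 11 10 4 3)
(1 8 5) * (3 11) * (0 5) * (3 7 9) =(0 5 1 8)(3 11 7 9) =[5, 8, 2, 11, 4, 1, 6, 9, 0, 3, 10, 7]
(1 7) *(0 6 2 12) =(0 6 2 12)(1 7) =[6, 7, 12, 3, 4, 5, 2, 1, 8, 9, 10, 11, 0]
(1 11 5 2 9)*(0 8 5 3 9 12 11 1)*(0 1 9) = (0 8 5 2 12 11 3)(1 9) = [8, 9, 12, 0, 4, 2, 6, 7, 5, 1, 10, 3, 11]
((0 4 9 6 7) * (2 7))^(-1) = ((0 4 9 6 2 7))^(-1) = (0 7 2 6 9 4)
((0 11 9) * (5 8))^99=(11)(5 8)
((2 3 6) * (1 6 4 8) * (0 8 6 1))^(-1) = ((0 8)(2 3 4 6))^(-1) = (0 8)(2 6 4 3)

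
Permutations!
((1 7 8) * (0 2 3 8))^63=(0 8)(1 2)(3 7)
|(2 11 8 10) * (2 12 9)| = 6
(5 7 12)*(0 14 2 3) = (0 14 2 3)(5 7 12) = [14, 1, 3, 0, 4, 7, 6, 12, 8, 9, 10, 11, 5, 13, 2]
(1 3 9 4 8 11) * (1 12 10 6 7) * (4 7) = (1 3 9 7)(4 8 11 12 10 6) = [0, 3, 2, 9, 8, 5, 4, 1, 11, 7, 6, 12, 10]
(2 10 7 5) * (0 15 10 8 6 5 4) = (0 15 10 7 4)(2 8 6 5) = [15, 1, 8, 3, 0, 2, 5, 4, 6, 9, 7, 11, 12, 13, 14, 10]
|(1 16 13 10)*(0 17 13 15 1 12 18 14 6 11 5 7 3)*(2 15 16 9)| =|(0 17 13 10 12 18 14 6 11 5 7 3)(1 9 2 15)| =12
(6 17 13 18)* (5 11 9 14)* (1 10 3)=(1 10 3)(5 11 9 14)(6 17 13 18)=[0, 10, 2, 1, 4, 11, 17, 7, 8, 14, 3, 9, 12, 18, 5, 15, 16, 13, 6]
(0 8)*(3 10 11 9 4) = (0 8)(3 10 11 9 4) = [8, 1, 2, 10, 3, 5, 6, 7, 0, 4, 11, 9]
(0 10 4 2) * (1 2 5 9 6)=(0 10 4 5 9 6 1 2)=[10, 2, 0, 3, 5, 9, 1, 7, 8, 6, 4]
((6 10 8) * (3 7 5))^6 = ((3 7 5)(6 10 8))^6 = (10)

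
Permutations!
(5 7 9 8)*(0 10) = (0 10)(5 7 9 8) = [10, 1, 2, 3, 4, 7, 6, 9, 5, 8, 0]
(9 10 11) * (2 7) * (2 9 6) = (2 7 9 10 11 6) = [0, 1, 7, 3, 4, 5, 2, 9, 8, 10, 11, 6]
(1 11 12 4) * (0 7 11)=[7, 0, 2, 3, 1, 5, 6, 11, 8, 9, 10, 12, 4]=(0 7 11 12 4 1)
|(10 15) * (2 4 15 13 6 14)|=7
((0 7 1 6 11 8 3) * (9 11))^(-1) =((0 7 1 6 9 11 8 3))^(-1) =(0 3 8 11 9 6 1 7)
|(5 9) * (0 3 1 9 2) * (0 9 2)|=6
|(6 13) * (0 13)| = |(0 13 6)| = 3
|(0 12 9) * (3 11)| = |(0 12 9)(3 11)| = 6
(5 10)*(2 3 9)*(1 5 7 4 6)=(1 5 10 7 4 6)(2 3 9)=[0, 5, 3, 9, 6, 10, 1, 4, 8, 2, 7]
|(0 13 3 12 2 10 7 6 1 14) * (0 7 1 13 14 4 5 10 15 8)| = |(0 14 7 6 13 3 12 2 15 8)(1 4 5 10)| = 20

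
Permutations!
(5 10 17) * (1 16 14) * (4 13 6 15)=(1 16 14)(4 13 6 15)(5 10 17)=[0, 16, 2, 3, 13, 10, 15, 7, 8, 9, 17, 11, 12, 6, 1, 4, 14, 5]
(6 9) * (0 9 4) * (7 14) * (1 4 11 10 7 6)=(0 9 1 4)(6 11 10 7 14)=[9, 4, 2, 3, 0, 5, 11, 14, 8, 1, 7, 10, 12, 13, 6]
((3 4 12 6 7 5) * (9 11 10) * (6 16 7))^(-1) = (3 5 7 16 12 4)(9 10 11)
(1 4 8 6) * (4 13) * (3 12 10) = (1 13 4 8 6)(3 12 10) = [0, 13, 2, 12, 8, 5, 1, 7, 6, 9, 3, 11, 10, 4]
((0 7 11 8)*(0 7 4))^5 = (0 4)(7 8 11) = ((0 4)(7 11 8))^5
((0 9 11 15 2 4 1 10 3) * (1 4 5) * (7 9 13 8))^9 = ((0 13 8 7 9 11 15 2 5 1 10 3))^9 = (0 1 15 7)(2 9 13 10)(3 5 11 8)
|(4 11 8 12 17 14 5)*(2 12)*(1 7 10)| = 24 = |(1 7 10)(2 12 17 14 5 4 11 8)|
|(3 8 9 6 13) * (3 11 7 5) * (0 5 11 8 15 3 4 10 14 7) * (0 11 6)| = |(0 5 4 10 14 7 6 13 8 9)(3 15)| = 10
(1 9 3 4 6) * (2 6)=(1 9 3 4 2 6)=[0, 9, 6, 4, 2, 5, 1, 7, 8, 3]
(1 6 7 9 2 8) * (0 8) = (0 8 1 6 7 9 2) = [8, 6, 0, 3, 4, 5, 7, 9, 1, 2]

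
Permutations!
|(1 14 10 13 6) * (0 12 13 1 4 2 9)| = 21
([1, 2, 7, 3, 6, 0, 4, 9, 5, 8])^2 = [2, 7, 9, 3, 4, 1, 6, 8, 0, 5]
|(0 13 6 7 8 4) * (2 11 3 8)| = |(0 13 6 7 2 11 3 8 4)| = 9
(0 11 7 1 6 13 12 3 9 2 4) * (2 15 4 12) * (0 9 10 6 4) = (0 11 7 1 4 9 15)(2 12 3 10 6 13) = [11, 4, 12, 10, 9, 5, 13, 1, 8, 15, 6, 7, 3, 2, 14, 0]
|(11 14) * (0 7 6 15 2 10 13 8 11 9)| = |(0 7 6 15 2 10 13 8 11 14 9)| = 11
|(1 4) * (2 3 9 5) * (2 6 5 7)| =4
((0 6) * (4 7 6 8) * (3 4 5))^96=((0 8 5 3 4 7 6))^96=(0 7 3 8 6 4 5)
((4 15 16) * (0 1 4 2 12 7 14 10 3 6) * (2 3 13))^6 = (0 6 3 16 15 4 1)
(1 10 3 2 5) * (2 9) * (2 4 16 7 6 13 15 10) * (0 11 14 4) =(0 11 14 4 16 7 6 13 15 10 3 9)(1 2 5) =[11, 2, 5, 9, 16, 1, 13, 6, 8, 0, 3, 14, 12, 15, 4, 10, 7]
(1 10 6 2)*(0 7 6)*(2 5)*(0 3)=(0 7 6 5 2 1 10 3)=[7, 10, 1, 0, 4, 2, 5, 6, 8, 9, 3]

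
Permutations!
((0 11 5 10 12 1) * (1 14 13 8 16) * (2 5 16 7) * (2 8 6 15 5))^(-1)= ((0 11 16 1)(5 10 12 14 13 6 15)(7 8))^(-1)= (0 1 16 11)(5 15 6 13 14 12 10)(7 8)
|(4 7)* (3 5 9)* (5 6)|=|(3 6 5 9)(4 7)|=4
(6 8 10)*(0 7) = (0 7)(6 8 10) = [7, 1, 2, 3, 4, 5, 8, 0, 10, 9, 6]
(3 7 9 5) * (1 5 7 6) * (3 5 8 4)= (1 8 4 3 6)(7 9)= [0, 8, 2, 6, 3, 5, 1, 9, 4, 7]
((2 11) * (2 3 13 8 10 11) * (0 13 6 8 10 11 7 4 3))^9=(13)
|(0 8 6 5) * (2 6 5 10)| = 3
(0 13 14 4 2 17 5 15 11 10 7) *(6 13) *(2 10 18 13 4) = (0 6 4 10 7)(2 17 5 15 11 18 13 14) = [6, 1, 17, 3, 10, 15, 4, 0, 8, 9, 7, 18, 12, 14, 2, 11, 16, 5, 13]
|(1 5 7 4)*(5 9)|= 5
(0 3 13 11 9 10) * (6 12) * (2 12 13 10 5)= (0 3 10)(2 12 6 13 11 9 5)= [3, 1, 12, 10, 4, 2, 13, 7, 8, 5, 0, 9, 6, 11]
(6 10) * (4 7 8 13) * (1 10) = (1 10 6)(4 7 8 13) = [0, 10, 2, 3, 7, 5, 1, 8, 13, 9, 6, 11, 12, 4]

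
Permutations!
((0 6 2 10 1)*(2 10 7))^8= (10)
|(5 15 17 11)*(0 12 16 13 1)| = |(0 12 16 13 1)(5 15 17 11)| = 20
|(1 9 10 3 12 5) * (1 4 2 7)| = 9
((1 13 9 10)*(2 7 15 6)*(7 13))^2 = ((1 7 15 6 2 13 9 10))^2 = (1 15 2 9)(6 13 10 7)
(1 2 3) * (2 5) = (1 5 2 3) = [0, 5, 3, 1, 4, 2]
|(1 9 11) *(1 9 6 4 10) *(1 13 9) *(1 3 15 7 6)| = 9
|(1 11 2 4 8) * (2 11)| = 4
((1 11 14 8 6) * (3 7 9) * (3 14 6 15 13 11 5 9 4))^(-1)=((1 5 9 14 8 15 13 11 6)(3 7 4))^(-1)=(1 6 11 13 15 8 14 9 5)(3 4 7)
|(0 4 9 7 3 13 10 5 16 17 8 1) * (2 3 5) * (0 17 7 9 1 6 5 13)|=|(0 4 1 17 8 6 5 16 7 13 10 2 3)|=13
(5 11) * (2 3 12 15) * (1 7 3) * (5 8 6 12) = (1 7 3 5 11 8 6 12 15 2) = [0, 7, 1, 5, 4, 11, 12, 3, 6, 9, 10, 8, 15, 13, 14, 2]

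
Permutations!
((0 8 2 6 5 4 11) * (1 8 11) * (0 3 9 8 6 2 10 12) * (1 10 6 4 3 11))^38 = (0 10 1 12 4)(3 6 9 5 8)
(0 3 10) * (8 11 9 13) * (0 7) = (0 3 10 7)(8 11 9 13) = [3, 1, 2, 10, 4, 5, 6, 0, 11, 13, 7, 9, 12, 8]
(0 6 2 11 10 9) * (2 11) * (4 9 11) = [6, 1, 2, 3, 9, 5, 4, 7, 8, 0, 11, 10] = (0 6 4 9)(10 11)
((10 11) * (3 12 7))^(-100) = (3 7 12)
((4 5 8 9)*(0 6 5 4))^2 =(0 5 9 6 8)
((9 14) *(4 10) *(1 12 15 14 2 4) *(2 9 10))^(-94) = ((1 12 15 14 10)(2 4))^(-94) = (1 12 15 14 10)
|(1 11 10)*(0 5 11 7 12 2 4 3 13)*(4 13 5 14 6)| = |(0 14 6 4 3 5 11 10 1 7 12 2 13)| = 13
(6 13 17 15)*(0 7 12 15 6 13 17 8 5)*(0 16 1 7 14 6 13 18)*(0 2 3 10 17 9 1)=(0 14 6 9 1 7 12 15 18 2 3 10 17 13 8 5 16)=[14, 7, 3, 10, 4, 16, 9, 12, 5, 1, 17, 11, 15, 8, 6, 18, 0, 13, 2]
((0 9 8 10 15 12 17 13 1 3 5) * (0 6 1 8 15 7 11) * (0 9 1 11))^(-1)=(0 7 10 8 13 17 12 15 9 11 6 5 3 1)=((0 1 3 5 6 11 9 15 12 17 13 8 10 7))^(-1)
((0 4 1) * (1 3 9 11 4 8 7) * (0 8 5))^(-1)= ((0 5)(1 8 7)(3 9 11 4))^(-1)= (0 5)(1 7 8)(3 4 11 9)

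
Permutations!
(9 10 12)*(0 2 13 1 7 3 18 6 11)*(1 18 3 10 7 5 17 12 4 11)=(0 2 13 18 6 1 5 17 12 9 7 10 4 11)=[2, 5, 13, 3, 11, 17, 1, 10, 8, 7, 4, 0, 9, 18, 14, 15, 16, 12, 6]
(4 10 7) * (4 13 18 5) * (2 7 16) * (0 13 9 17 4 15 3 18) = (0 13)(2 7 9 17 4 10 16)(3 18 5 15) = [13, 1, 7, 18, 10, 15, 6, 9, 8, 17, 16, 11, 12, 0, 14, 3, 2, 4, 5]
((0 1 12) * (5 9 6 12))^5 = (0 12 6 9 5 1)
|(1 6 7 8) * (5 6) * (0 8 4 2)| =|(0 8 1 5 6 7 4 2)| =8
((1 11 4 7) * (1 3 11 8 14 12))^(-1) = ((1 8 14 12)(3 11 4 7))^(-1) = (1 12 14 8)(3 7 4 11)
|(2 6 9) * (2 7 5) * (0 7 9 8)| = |(9)(0 7 5 2 6 8)| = 6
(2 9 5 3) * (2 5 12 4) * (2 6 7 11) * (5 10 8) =(2 9 12 4 6 7 11)(3 10 8 5) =[0, 1, 9, 10, 6, 3, 7, 11, 5, 12, 8, 2, 4]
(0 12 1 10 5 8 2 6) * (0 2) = (0 12 1 10 5 8)(2 6) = [12, 10, 6, 3, 4, 8, 2, 7, 0, 9, 5, 11, 1]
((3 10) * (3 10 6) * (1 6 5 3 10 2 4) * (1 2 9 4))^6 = (10)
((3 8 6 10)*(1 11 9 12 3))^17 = (1 11 9 12 3 8 6 10)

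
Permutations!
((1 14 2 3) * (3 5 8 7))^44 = (1 2 8 3 14 5 7) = ((1 14 2 5 8 7 3))^44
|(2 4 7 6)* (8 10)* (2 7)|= |(2 4)(6 7)(8 10)|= 2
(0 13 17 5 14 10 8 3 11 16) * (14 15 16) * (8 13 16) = (0 16)(3 11 14 10 13 17 5 15 8) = [16, 1, 2, 11, 4, 15, 6, 7, 3, 9, 13, 14, 12, 17, 10, 8, 0, 5]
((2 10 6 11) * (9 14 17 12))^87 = (2 11 6 10)(9 12 17 14)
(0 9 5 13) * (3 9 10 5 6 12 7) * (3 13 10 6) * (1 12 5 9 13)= [6, 12, 2, 13, 4, 10, 5, 1, 8, 3, 9, 11, 7, 0]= (0 6 5 10 9 3 13)(1 12 7)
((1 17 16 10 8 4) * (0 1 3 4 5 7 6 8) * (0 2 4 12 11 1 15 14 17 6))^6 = (0 2 6 14 3 5 16 11)(1 15 4 8 17 12 7 10) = ((0 15 14 17 16 10 2 4 3 12 11 1 6 8 5 7))^6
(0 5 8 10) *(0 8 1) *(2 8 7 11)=(0 5 1)(2 8 10 7 11)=[5, 0, 8, 3, 4, 1, 6, 11, 10, 9, 7, 2]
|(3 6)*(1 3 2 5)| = 5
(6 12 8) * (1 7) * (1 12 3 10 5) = (1 7 12 8 6 3 10 5) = [0, 7, 2, 10, 4, 1, 3, 12, 6, 9, 5, 11, 8]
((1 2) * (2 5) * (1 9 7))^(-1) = (1 7 9 2 5)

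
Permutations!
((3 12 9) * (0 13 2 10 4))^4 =(0 4 10 2 13)(3 12 9)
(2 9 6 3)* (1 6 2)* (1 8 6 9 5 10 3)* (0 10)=(0 10 3 8 6 1 9 2 5)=[10, 9, 5, 8, 4, 0, 1, 7, 6, 2, 3]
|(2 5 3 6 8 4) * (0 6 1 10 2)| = 20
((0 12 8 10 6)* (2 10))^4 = ((0 12 8 2 10 6))^4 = (0 10 8)(2 12 6)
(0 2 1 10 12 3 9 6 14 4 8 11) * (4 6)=(0 2 1 10 12 3 9 4 8 11)(6 14)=[2, 10, 1, 9, 8, 5, 14, 7, 11, 4, 12, 0, 3, 13, 6]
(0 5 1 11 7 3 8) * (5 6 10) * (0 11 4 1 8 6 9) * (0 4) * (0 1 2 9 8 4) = [8, 1, 9, 6, 2, 4, 10, 3, 11, 0, 5, 7] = (0 8 11 7 3 6 10 5 4 2 9)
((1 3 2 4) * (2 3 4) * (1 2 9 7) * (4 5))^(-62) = ((1 5 4 2 9 7))^(-62) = (1 9 4)(2 5 7)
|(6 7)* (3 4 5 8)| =|(3 4 5 8)(6 7)| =4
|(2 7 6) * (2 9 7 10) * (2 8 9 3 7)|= 12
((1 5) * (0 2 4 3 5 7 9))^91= (0 3 7 2 5 9 4 1)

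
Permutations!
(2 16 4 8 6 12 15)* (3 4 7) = [0, 1, 16, 4, 8, 5, 12, 3, 6, 9, 10, 11, 15, 13, 14, 2, 7] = (2 16 7 3 4 8 6 12 15)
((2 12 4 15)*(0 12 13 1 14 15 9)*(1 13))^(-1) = ((0 12 4 9)(1 14 15 2))^(-1) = (0 9 4 12)(1 2 15 14)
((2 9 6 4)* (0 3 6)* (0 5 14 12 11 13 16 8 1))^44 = ((0 3 6 4 2 9 5 14 12 11 13 16 8 1))^44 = (0 6 2 5 12 13 8)(1 3 4 9 14 11 16)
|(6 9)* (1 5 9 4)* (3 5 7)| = 7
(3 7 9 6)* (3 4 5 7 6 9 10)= (3 6 4 5 7 10)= [0, 1, 2, 6, 5, 7, 4, 10, 8, 9, 3]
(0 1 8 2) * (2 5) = (0 1 8 5 2) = [1, 8, 0, 3, 4, 2, 6, 7, 5]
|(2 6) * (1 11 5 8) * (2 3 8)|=7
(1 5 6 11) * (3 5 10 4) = (1 10 4 3 5 6 11) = [0, 10, 2, 5, 3, 6, 11, 7, 8, 9, 4, 1]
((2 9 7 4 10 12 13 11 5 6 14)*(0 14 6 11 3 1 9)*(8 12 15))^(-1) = ((0 14 2)(1 9 7 4 10 15 8 12 13 3)(5 11))^(-1) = (0 2 14)(1 3 13 12 8 15 10 4 7 9)(5 11)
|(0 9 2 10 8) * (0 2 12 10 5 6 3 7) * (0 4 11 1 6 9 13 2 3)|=|(0 13 2 5 9 12 10 8 3 7 4 11 1 6)|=14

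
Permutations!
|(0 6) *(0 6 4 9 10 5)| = 5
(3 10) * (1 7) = (1 7)(3 10) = [0, 7, 2, 10, 4, 5, 6, 1, 8, 9, 3]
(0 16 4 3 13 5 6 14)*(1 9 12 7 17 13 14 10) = [16, 9, 2, 14, 3, 6, 10, 17, 8, 12, 1, 11, 7, 5, 0, 15, 4, 13] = (0 16 4 3 14)(1 9 12 7 17 13 5 6 10)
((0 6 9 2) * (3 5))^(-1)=(0 2 9 6)(3 5)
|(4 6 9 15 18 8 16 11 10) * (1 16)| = 10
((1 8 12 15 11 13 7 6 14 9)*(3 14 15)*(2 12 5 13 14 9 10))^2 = (1 5 7 15 14 2 3)(6 11 10 12 9 8 13)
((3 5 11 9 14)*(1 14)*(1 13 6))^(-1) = (1 6 13 9 11 5 3 14)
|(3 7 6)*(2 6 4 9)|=6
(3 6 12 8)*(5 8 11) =(3 6 12 11 5 8) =[0, 1, 2, 6, 4, 8, 12, 7, 3, 9, 10, 5, 11]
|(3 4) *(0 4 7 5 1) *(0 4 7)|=|(0 7 5 1 4 3)|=6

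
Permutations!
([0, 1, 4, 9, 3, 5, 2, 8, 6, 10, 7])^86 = [0, 1, 8, 2, 6, 5, 7, 9, 10, 4, 3]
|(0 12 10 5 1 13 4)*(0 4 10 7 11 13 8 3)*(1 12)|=12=|(0 1 8 3)(5 12 7 11 13 10)|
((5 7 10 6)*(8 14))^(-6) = ((5 7 10 6)(8 14))^(-6) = (14)(5 10)(6 7)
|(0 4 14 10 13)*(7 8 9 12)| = |(0 4 14 10 13)(7 8 9 12)| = 20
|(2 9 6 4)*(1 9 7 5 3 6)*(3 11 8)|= 8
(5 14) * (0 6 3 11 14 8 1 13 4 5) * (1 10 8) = (0 6 3 11 14)(1 13 4 5)(8 10) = [6, 13, 2, 11, 5, 1, 3, 7, 10, 9, 8, 14, 12, 4, 0]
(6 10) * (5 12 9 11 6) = (5 12 9 11 6 10) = [0, 1, 2, 3, 4, 12, 10, 7, 8, 11, 5, 6, 9]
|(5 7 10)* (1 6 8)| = 3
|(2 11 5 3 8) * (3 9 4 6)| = 8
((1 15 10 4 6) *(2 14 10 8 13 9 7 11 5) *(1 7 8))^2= (15)(2 10 6 11)(4 7 5 14)(8 9 13)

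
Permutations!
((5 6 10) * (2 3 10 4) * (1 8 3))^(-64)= ((1 8 3 10 5 6 4 2))^(-64)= (10)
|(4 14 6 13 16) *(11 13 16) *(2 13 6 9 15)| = |(2 13 11 6 16 4 14 9 15)| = 9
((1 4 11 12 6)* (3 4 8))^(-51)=((1 8 3 4 11 12 6))^(-51)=(1 12 4 8 6 11 3)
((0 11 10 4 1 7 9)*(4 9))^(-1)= ((0 11 10 9)(1 7 4))^(-1)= (0 9 10 11)(1 4 7)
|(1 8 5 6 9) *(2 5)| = |(1 8 2 5 6 9)| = 6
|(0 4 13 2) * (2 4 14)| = 6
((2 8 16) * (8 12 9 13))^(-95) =(2 12 9 13 8 16)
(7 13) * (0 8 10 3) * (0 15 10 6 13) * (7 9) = [8, 1, 2, 15, 4, 5, 13, 0, 6, 7, 3, 11, 12, 9, 14, 10] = (0 8 6 13 9 7)(3 15 10)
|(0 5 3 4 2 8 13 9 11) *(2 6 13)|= |(0 5 3 4 6 13 9 11)(2 8)|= 8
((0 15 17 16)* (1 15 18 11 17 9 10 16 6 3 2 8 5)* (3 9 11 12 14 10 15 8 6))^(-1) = (0 16 10 14 12 18)(1 5 8)(2 3 17 11 15 9 6)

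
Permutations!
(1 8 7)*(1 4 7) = [0, 8, 2, 3, 7, 5, 6, 4, 1] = (1 8)(4 7)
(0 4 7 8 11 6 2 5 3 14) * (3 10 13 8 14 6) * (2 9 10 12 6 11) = (0 4 7 14)(2 5 12 6 9 10 13 8)(3 11) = [4, 1, 5, 11, 7, 12, 9, 14, 2, 10, 13, 3, 6, 8, 0]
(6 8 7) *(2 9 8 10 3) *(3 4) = (2 9 8 7 6 10 4 3) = [0, 1, 9, 2, 3, 5, 10, 6, 7, 8, 4]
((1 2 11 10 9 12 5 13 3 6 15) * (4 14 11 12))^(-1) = ((1 2 12 5 13 3 6 15)(4 14 11 10 9))^(-1) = (1 15 6 3 13 5 12 2)(4 9 10 11 14)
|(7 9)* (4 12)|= |(4 12)(7 9)|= 2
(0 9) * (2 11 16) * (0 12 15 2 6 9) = [0, 1, 11, 3, 4, 5, 9, 7, 8, 12, 10, 16, 15, 13, 14, 2, 6] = (2 11 16 6 9 12 15)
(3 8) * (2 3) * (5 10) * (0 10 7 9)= (0 10 5 7 9)(2 3 8)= [10, 1, 3, 8, 4, 7, 6, 9, 2, 0, 5]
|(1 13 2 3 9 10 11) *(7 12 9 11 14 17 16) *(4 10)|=|(1 13 2 3 11)(4 10 14 17 16 7 12 9)|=40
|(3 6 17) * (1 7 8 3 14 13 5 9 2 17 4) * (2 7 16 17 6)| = 13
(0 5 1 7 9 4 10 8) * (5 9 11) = (0 9 4 10 8)(1 7 11 5) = [9, 7, 2, 3, 10, 1, 6, 11, 0, 4, 8, 5]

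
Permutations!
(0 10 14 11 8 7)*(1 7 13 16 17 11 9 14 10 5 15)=(0 5 15 1 7)(8 13 16 17 11)(9 14)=[5, 7, 2, 3, 4, 15, 6, 0, 13, 14, 10, 8, 12, 16, 9, 1, 17, 11]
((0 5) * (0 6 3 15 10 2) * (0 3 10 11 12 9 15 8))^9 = (0 6 2 8 5 10 3)(9 15 11 12)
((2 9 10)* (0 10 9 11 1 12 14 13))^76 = (0 1)(2 14)(10 12)(11 13)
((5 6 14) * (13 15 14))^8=((5 6 13 15 14))^8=(5 15 6 14 13)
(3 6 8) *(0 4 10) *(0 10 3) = (10)(0 4 3 6 8) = [4, 1, 2, 6, 3, 5, 8, 7, 0, 9, 10]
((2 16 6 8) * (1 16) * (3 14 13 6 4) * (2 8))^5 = ((1 16 4 3 14 13 6 2))^5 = (1 13 4 2 14 16 6 3)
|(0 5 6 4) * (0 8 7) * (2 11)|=6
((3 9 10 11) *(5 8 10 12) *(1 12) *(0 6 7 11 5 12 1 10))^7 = ((12)(0 6 7 11 3 9 10 5 8))^7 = (12)(0 5 9 11 6 8 10 3 7)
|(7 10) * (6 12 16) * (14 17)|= 6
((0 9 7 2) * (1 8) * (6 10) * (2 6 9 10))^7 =((0 10 9 7 6 2)(1 8))^7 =(0 10 9 7 6 2)(1 8)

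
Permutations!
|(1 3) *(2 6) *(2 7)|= |(1 3)(2 6 7)|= 6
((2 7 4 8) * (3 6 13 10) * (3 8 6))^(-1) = (2 8 10 13 6 4 7)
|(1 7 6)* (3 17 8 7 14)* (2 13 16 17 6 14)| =|(1 2 13 16 17 8 7 14 3 6)| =10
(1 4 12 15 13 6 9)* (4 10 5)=(1 10 5 4 12 15 13 6 9)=[0, 10, 2, 3, 12, 4, 9, 7, 8, 1, 5, 11, 15, 6, 14, 13]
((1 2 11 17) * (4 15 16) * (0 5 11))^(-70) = (0 11 1)(2 5 17)(4 16 15)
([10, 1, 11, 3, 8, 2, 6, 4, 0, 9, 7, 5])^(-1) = (0 8 4 7 10)(2 5 11)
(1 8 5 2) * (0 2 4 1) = (0 2)(1 8 5 4) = [2, 8, 0, 3, 1, 4, 6, 7, 5]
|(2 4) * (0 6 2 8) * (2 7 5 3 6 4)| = |(0 4 8)(3 6 7 5)| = 12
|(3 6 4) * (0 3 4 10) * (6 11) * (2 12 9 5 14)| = |(0 3 11 6 10)(2 12 9 5 14)| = 5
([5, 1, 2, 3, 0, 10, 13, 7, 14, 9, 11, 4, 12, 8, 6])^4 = (14)(0 4 11 10 5)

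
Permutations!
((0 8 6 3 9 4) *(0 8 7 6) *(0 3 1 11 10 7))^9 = ((1 11 10 7 6)(3 9 4 8))^9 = (1 6 7 10 11)(3 9 4 8)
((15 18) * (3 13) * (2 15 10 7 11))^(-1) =(2 11 7 10 18 15)(3 13)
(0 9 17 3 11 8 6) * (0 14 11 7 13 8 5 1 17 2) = [9, 17, 0, 7, 4, 1, 14, 13, 6, 2, 10, 5, 12, 8, 11, 15, 16, 3] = (0 9 2)(1 17 3 7 13 8 6 14 11 5)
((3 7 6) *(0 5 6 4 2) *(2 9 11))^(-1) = ((0 5 6 3 7 4 9 11 2))^(-1) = (0 2 11 9 4 7 3 6 5)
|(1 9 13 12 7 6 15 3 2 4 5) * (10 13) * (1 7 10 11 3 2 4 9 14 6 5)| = 18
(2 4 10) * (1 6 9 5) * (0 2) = (0 2 4 10)(1 6 9 5) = [2, 6, 4, 3, 10, 1, 9, 7, 8, 5, 0]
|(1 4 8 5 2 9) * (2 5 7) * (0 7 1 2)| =6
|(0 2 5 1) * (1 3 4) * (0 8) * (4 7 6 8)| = 14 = |(0 2 5 3 7 6 8)(1 4)|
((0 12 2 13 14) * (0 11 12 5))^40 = ((0 5)(2 13 14 11 12))^40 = (14)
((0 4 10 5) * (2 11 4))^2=((0 2 11 4 10 5))^2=(0 11 10)(2 4 5)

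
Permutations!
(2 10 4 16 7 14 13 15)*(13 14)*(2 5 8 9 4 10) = (4 16 7 13 15 5 8 9) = [0, 1, 2, 3, 16, 8, 6, 13, 9, 4, 10, 11, 12, 15, 14, 5, 7]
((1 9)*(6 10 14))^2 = (6 14 10)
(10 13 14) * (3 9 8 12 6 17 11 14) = [0, 1, 2, 9, 4, 5, 17, 7, 12, 8, 13, 14, 6, 3, 10, 15, 16, 11] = (3 9 8 12 6 17 11 14 10 13)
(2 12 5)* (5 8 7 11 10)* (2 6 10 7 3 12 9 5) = [0, 1, 9, 12, 4, 6, 10, 11, 3, 5, 2, 7, 8] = (2 9 5 6 10)(3 12 8)(7 11)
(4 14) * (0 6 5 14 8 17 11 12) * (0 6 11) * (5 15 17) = [11, 1, 2, 3, 8, 14, 15, 7, 5, 9, 10, 12, 6, 13, 4, 17, 16, 0] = (0 11 12 6 15 17)(4 8 5 14)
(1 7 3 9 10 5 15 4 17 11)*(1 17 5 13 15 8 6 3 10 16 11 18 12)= (1 7 10 13 15 4 5 8 6 3 9 16 11 17 18 12)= [0, 7, 2, 9, 5, 8, 3, 10, 6, 16, 13, 17, 1, 15, 14, 4, 11, 18, 12]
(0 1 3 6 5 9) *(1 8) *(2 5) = [8, 3, 5, 6, 4, 9, 2, 7, 1, 0] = (0 8 1 3 6 2 5 9)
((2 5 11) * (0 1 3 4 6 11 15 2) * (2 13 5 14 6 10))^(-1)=((0 1 3 4 10 2 14 6 11)(5 15 13))^(-1)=(0 11 6 14 2 10 4 3 1)(5 13 15)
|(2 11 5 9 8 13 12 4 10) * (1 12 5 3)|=|(1 12 4 10 2 11 3)(5 9 8 13)|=28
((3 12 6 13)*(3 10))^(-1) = (3 10 13 6 12)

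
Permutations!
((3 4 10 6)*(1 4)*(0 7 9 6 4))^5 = (0 1 3 6 9 7)(4 10)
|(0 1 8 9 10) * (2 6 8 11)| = 8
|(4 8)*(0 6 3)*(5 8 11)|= 12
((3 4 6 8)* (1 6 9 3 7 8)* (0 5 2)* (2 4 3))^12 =((0 5 4 9 2)(1 6)(7 8))^12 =(0 4 2 5 9)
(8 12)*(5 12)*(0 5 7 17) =[5, 1, 2, 3, 4, 12, 6, 17, 7, 9, 10, 11, 8, 13, 14, 15, 16, 0] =(0 5 12 8 7 17)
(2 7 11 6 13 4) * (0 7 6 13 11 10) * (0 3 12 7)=(2 6 11 13 4)(3 12 7 10)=[0, 1, 6, 12, 2, 5, 11, 10, 8, 9, 3, 13, 7, 4]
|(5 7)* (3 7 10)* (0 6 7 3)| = 5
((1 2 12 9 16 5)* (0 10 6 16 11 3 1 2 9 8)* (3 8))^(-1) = (0 8 11 9 1 3 12 2 5 16 6 10) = ((0 10 6 16 5 2 12 3 1 9 11 8))^(-1)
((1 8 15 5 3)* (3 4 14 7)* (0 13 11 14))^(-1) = (0 4 5 15 8 1 3 7 14 11 13) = ((0 13 11 14 7 3 1 8 15 5 4))^(-1)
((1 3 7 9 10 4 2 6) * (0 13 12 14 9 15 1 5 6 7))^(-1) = (0 3 1 15 7 2 4 10 9 14 12 13)(5 6)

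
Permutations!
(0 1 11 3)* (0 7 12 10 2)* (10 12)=(12)(0 1 11 3 7 10 2)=[1, 11, 0, 7, 4, 5, 6, 10, 8, 9, 2, 3, 12]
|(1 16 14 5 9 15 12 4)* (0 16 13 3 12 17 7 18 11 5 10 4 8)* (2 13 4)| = |(0 16 14 10 2 13 3 12 8)(1 4)(5 9 15 17 7 18 11)| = 126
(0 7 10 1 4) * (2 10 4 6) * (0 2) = [7, 6, 10, 3, 2, 5, 0, 4, 8, 9, 1] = (0 7 4 2 10 1 6)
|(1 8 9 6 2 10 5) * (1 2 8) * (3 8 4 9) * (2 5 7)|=6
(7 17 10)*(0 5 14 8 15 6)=(0 5 14 8 15 6)(7 17 10)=[5, 1, 2, 3, 4, 14, 0, 17, 15, 9, 7, 11, 12, 13, 8, 6, 16, 10]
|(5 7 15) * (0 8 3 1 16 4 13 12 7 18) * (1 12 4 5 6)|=|(0 8 3 12 7 15 6 1 16 5 18)(4 13)|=22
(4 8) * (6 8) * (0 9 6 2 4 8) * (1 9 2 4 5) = (0 2 5 1 9 6) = [2, 9, 5, 3, 4, 1, 0, 7, 8, 6]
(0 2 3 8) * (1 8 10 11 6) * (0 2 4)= (0 4)(1 8 2 3 10 11 6)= [4, 8, 3, 10, 0, 5, 1, 7, 2, 9, 11, 6]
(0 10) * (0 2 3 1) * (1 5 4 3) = (0 10 2 1)(3 5 4) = [10, 0, 1, 5, 3, 4, 6, 7, 8, 9, 2]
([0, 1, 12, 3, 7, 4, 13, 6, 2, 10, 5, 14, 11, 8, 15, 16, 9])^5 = [0, 1, 16, 3, 2, 8, 11, 12, 15, 6, 13, 10, 9, 14, 5, 4, 7]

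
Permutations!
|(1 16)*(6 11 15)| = 6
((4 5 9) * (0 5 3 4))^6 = (9)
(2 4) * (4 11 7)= (2 11 7 4)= [0, 1, 11, 3, 2, 5, 6, 4, 8, 9, 10, 7]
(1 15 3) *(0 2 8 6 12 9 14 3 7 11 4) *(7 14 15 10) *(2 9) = (0 9 15 14 3 1 10 7 11 4)(2 8 6 12) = [9, 10, 8, 1, 0, 5, 12, 11, 6, 15, 7, 4, 2, 13, 3, 14]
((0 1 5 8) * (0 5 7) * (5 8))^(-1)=(8)(0 7 1)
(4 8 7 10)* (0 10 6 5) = (0 10 4 8 7 6 5) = [10, 1, 2, 3, 8, 0, 5, 6, 7, 9, 4]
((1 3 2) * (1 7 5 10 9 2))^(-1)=((1 3)(2 7 5 10 9))^(-1)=(1 3)(2 9 10 5 7)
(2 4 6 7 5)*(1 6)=(1 6 7 5 2 4)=[0, 6, 4, 3, 1, 2, 7, 5]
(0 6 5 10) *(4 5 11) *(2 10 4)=(0 6 11 2 10)(4 5)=[6, 1, 10, 3, 5, 4, 11, 7, 8, 9, 0, 2]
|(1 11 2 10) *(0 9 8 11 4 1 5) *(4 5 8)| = |(0 9 4 1 5)(2 10 8 11)| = 20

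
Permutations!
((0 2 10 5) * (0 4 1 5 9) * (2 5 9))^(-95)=((0 5 4 1 9)(2 10))^(-95)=(2 10)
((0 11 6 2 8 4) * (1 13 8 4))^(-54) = ((0 11 6 2 4)(1 13 8))^(-54) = (13)(0 11 6 2 4)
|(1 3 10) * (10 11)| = |(1 3 11 10)| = 4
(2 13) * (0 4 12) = (0 4 12)(2 13) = [4, 1, 13, 3, 12, 5, 6, 7, 8, 9, 10, 11, 0, 2]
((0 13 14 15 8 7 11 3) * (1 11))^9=(15)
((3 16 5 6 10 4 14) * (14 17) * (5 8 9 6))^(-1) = ((3 16 8 9 6 10 4 17 14))^(-1) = (3 14 17 4 10 6 9 8 16)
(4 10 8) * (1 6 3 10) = (1 6 3 10 8 4) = [0, 6, 2, 10, 1, 5, 3, 7, 4, 9, 8]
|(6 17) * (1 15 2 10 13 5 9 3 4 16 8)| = 22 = |(1 15 2 10 13 5 9 3 4 16 8)(6 17)|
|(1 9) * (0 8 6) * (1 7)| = 3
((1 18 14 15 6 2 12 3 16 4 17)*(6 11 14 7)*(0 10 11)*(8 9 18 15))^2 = (0 11 8 18 6 12 16 17 15 10 14 9 7 2 3 4 1)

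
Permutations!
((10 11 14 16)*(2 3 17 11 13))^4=(2 14)(3 16)(10 17)(11 13)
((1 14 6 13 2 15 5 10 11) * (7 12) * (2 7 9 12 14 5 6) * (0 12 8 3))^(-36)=((0 12 9 8 3)(1 5 10 11)(2 15 6 13 7 14))^(-36)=(15)(0 3 8 9 12)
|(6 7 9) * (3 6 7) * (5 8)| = |(3 6)(5 8)(7 9)| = 2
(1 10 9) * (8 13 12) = (1 10 9)(8 13 12) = [0, 10, 2, 3, 4, 5, 6, 7, 13, 1, 9, 11, 8, 12]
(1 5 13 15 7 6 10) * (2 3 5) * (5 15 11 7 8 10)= (1 2 3 15 8 10)(5 13 11 7 6)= [0, 2, 3, 15, 4, 13, 5, 6, 10, 9, 1, 7, 12, 11, 14, 8]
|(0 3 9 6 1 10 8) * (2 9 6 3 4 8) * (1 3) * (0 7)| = 4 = |(0 4 8 7)(1 10 2 9)(3 6)|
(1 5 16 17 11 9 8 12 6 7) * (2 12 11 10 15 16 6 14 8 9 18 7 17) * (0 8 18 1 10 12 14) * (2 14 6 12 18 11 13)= [8, 5, 6, 3, 4, 12, 17, 10, 13, 9, 15, 1, 0, 2, 11, 16, 14, 18, 7]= (0 8 13 2 6 17 18 7 10 15 16 14 11 1 5 12)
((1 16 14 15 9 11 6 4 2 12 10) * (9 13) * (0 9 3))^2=((0 9 11 6 4 2 12 10 1 16 14 15 13 3))^2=(0 11 4 12 1 14 13)(2 10 16 15 3 9 6)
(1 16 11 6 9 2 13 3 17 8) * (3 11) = [0, 16, 13, 17, 4, 5, 9, 7, 1, 2, 10, 6, 12, 11, 14, 15, 3, 8] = (1 16 3 17 8)(2 13 11 6 9)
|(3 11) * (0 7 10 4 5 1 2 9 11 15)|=11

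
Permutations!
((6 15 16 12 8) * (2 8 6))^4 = ((2 8)(6 15 16 12))^4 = (16)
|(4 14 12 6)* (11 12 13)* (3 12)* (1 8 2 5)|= 28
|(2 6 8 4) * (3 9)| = |(2 6 8 4)(3 9)| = 4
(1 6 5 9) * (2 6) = (1 2 6 5 9) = [0, 2, 6, 3, 4, 9, 5, 7, 8, 1]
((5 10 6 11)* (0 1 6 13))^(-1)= (0 13 10 5 11 6 1)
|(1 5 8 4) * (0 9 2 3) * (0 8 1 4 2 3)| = |(0 9 3 8 2)(1 5)| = 10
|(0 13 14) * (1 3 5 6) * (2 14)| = 4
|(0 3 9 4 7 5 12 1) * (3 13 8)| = |(0 13 8 3 9 4 7 5 12 1)| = 10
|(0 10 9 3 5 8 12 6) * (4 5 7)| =|(0 10 9 3 7 4 5 8 12 6)| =10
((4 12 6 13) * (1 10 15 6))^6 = (1 12 4 13 6 15 10)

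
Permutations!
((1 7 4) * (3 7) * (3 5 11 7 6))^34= ((1 5 11 7 4)(3 6))^34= (1 4 7 11 5)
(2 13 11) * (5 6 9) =(2 13 11)(5 6 9) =[0, 1, 13, 3, 4, 6, 9, 7, 8, 5, 10, 2, 12, 11]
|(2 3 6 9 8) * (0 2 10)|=|(0 2 3 6 9 8 10)|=7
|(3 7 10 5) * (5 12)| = 5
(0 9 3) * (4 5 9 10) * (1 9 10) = [1, 9, 2, 0, 5, 10, 6, 7, 8, 3, 4] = (0 1 9 3)(4 5 10)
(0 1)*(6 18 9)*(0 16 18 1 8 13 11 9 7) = (0 8 13 11 9 6 1 16 18 7) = [8, 16, 2, 3, 4, 5, 1, 0, 13, 6, 10, 9, 12, 11, 14, 15, 18, 17, 7]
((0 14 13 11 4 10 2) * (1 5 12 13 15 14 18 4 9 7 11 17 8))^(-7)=((0 18 4 10 2)(1 5 12 13 17 8)(7 11 9)(14 15))^(-7)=(0 10 18 2 4)(1 8 17 13 12 5)(7 9 11)(14 15)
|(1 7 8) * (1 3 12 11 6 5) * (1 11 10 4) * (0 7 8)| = 6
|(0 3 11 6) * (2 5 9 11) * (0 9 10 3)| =|(2 5 10 3)(6 9 11)| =12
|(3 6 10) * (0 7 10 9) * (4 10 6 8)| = 4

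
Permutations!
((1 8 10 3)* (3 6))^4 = ((1 8 10 6 3))^4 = (1 3 6 10 8)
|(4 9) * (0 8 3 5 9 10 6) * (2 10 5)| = 6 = |(0 8 3 2 10 6)(4 5 9)|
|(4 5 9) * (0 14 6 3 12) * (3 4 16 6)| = 20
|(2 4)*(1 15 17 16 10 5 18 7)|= |(1 15 17 16 10 5 18 7)(2 4)|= 8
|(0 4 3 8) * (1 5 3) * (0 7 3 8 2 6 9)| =|(0 4 1 5 8 7 3 2 6 9)| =10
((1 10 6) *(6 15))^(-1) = (1 6 15 10)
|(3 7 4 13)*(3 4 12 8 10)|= |(3 7 12 8 10)(4 13)|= 10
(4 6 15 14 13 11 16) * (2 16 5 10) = (2 16 4 6 15 14 13 11 5 10) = [0, 1, 16, 3, 6, 10, 15, 7, 8, 9, 2, 5, 12, 11, 13, 14, 4]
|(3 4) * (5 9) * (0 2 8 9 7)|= 6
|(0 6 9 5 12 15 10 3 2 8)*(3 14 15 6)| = 12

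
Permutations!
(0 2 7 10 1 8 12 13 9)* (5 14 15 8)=(0 2 7 10 1 5 14 15 8 12 13 9)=[2, 5, 7, 3, 4, 14, 6, 10, 12, 0, 1, 11, 13, 9, 15, 8]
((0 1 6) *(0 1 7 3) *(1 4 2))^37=((0 7 3)(1 6 4 2))^37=(0 7 3)(1 6 4 2)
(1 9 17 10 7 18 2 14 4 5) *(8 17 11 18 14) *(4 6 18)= [0, 9, 8, 3, 5, 1, 18, 14, 17, 11, 7, 4, 12, 13, 6, 15, 16, 10, 2]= (1 9 11 4 5)(2 8 17 10 7 14 6 18)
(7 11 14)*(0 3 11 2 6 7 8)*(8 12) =(0 3 11 14 12 8)(2 6 7) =[3, 1, 6, 11, 4, 5, 7, 2, 0, 9, 10, 14, 8, 13, 12]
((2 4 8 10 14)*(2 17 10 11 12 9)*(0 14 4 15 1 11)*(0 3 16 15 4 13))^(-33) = (0 17 13 14 10)(1 3 2 11 16 4 12 15 8 9)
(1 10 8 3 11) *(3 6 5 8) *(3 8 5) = (1 10 8 6 3 11) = [0, 10, 2, 11, 4, 5, 3, 7, 6, 9, 8, 1]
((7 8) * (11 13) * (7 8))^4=((11 13))^4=(13)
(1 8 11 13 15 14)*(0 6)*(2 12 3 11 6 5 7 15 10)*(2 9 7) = (0 5 2 12 3 11 13 10 9 7 15 14 1 8 6) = [5, 8, 12, 11, 4, 2, 0, 15, 6, 7, 9, 13, 3, 10, 1, 14]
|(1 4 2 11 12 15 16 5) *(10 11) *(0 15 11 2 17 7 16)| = |(0 15)(1 4 17 7 16 5)(2 10)(11 12)| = 6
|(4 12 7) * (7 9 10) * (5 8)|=|(4 12 9 10 7)(5 8)|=10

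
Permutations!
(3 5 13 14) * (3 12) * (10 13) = (3 5 10 13 14 12) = [0, 1, 2, 5, 4, 10, 6, 7, 8, 9, 13, 11, 3, 14, 12]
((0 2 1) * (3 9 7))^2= (0 1 2)(3 7 9)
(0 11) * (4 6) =(0 11)(4 6) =[11, 1, 2, 3, 6, 5, 4, 7, 8, 9, 10, 0]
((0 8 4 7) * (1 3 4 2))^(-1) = ((0 8 2 1 3 4 7))^(-1) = (0 7 4 3 1 2 8)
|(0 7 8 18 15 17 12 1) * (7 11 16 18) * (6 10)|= |(0 11 16 18 15 17 12 1)(6 10)(7 8)|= 8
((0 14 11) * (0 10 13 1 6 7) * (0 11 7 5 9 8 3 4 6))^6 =(0 1 13 10 11 7 14)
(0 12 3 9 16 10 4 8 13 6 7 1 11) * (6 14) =(0 12 3 9 16 10 4 8 13 14 6 7 1 11) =[12, 11, 2, 9, 8, 5, 7, 1, 13, 16, 4, 0, 3, 14, 6, 15, 10]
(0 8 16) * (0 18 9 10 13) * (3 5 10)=(0 8 16 18 9 3 5 10 13)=[8, 1, 2, 5, 4, 10, 6, 7, 16, 3, 13, 11, 12, 0, 14, 15, 18, 17, 9]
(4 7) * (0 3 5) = [3, 1, 2, 5, 7, 0, 6, 4] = (0 3 5)(4 7)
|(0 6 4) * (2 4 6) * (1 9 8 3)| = 12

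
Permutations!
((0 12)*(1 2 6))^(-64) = (12)(1 6 2)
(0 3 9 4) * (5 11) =[3, 1, 2, 9, 0, 11, 6, 7, 8, 4, 10, 5] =(0 3 9 4)(5 11)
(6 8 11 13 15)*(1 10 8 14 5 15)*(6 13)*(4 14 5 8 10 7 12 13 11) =(1 7 12 13)(4 14 8)(5 15 11 6) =[0, 7, 2, 3, 14, 15, 5, 12, 4, 9, 10, 6, 13, 1, 8, 11]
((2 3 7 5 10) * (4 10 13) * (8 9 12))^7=(13)(8 9 12)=((2 3 7 5 13 4 10)(8 9 12))^7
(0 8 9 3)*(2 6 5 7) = (0 8 9 3)(2 6 5 7) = [8, 1, 6, 0, 4, 7, 5, 2, 9, 3]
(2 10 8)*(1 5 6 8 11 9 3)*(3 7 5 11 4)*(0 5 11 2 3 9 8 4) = [5, 2, 10, 1, 9, 6, 4, 11, 3, 7, 0, 8] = (0 5 6 4 9 7 11 8 3 1 2 10)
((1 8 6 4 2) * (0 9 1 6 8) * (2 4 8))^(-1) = (0 1 9)(2 8 6)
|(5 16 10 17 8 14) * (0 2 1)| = 6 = |(0 2 1)(5 16 10 17 8 14)|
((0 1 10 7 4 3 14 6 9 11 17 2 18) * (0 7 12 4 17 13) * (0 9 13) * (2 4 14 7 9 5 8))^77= (0 11 9 18 2 8 5 13 6 14 12 10 1)(3 7 17 4)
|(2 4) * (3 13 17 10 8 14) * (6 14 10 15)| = 6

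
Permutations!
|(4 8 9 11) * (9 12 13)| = |(4 8 12 13 9 11)| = 6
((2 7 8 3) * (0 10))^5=((0 10)(2 7 8 3))^5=(0 10)(2 7 8 3)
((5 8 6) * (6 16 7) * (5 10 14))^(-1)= (5 14 10 6 7 16 8)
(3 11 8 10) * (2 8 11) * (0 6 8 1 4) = (11)(0 6 8 10 3 2 1 4) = [6, 4, 1, 2, 0, 5, 8, 7, 10, 9, 3, 11]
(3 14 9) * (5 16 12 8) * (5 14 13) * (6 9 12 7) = (3 13 5 16 7 6 9)(8 14 12) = [0, 1, 2, 13, 4, 16, 9, 6, 14, 3, 10, 11, 8, 5, 12, 15, 7]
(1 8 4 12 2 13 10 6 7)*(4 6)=(1 8 6 7)(2 13 10 4 12)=[0, 8, 13, 3, 12, 5, 7, 1, 6, 9, 4, 11, 2, 10]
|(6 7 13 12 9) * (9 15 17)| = |(6 7 13 12 15 17 9)| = 7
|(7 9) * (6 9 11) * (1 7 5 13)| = 7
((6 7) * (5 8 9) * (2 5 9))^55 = ((9)(2 5 8)(6 7))^55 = (9)(2 5 8)(6 7)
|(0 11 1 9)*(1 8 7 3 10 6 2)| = 10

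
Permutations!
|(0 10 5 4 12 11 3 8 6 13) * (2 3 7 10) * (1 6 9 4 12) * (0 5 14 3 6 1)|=|(0 2 6 13 5 12 11 7 10 14 3 8 9 4)|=14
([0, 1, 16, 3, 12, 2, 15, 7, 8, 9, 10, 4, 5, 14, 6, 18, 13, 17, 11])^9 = (2 12 11 15 14 16 5 4 18 6 13)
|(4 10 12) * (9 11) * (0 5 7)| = 6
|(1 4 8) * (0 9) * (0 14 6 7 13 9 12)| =|(0 12)(1 4 8)(6 7 13 9 14)| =30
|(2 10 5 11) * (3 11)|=|(2 10 5 3 11)|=5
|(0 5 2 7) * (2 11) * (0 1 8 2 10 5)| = |(1 8 2 7)(5 11 10)| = 12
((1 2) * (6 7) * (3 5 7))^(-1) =((1 2)(3 5 7 6))^(-1) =(1 2)(3 6 7 5)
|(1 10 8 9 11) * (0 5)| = 10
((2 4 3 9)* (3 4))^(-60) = (9)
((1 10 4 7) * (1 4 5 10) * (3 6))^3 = ((3 6)(4 7)(5 10))^3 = (3 6)(4 7)(5 10)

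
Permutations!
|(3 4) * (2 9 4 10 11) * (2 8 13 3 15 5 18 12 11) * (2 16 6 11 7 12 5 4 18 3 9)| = |(3 10 16 6 11 8 13 9 18 5)(4 15)(7 12)| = 10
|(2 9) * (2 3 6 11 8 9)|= |(3 6 11 8 9)|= 5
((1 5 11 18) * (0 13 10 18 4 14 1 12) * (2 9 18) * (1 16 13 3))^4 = ((0 3 1 5 11 4 14 16 13 10 2 9 18 12))^4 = (0 11 13 18 1 14 2)(3 4 10 12 5 16 9)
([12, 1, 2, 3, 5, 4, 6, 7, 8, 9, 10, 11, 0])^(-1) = [12, 1, 2, 3, 5, 4, 6, 7, 8, 9, 10, 11, 0]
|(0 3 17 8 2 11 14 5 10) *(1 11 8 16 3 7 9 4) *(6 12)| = 18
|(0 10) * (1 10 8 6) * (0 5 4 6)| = |(0 8)(1 10 5 4 6)| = 10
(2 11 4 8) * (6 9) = (2 11 4 8)(6 9) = [0, 1, 11, 3, 8, 5, 9, 7, 2, 6, 10, 4]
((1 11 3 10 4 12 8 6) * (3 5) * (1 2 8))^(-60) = ((1 11 5 3 10 4 12)(2 8 6))^(-60) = (1 3 12 5 4 11 10)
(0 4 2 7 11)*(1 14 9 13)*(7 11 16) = [4, 14, 11, 3, 2, 5, 6, 16, 8, 13, 10, 0, 12, 1, 9, 15, 7] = (0 4 2 11)(1 14 9 13)(7 16)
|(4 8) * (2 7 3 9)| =4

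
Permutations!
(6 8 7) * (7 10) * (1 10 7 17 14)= (1 10 17 14)(6 8 7)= [0, 10, 2, 3, 4, 5, 8, 6, 7, 9, 17, 11, 12, 13, 1, 15, 16, 14]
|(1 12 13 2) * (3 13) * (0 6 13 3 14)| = |(0 6 13 2 1 12 14)| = 7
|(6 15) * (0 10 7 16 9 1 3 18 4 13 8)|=22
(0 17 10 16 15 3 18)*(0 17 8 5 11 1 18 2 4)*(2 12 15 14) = [8, 18, 4, 12, 0, 11, 6, 7, 5, 9, 16, 1, 15, 13, 2, 3, 14, 10, 17] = (0 8 5 11 1 18 17 10 16 14 2 4)(3 12 15)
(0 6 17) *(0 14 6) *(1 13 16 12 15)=(1 13 16 12 15)(6 17 14)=[0, 13, 2, 3, 4, 5, 17, 7, 8, 9, 10, 11, 15, 16, 6, 1, 12, 14]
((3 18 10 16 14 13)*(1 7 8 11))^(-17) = (1 11 8 7)(3 18 10 16 14 13)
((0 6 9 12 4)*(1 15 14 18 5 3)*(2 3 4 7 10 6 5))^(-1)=((0 5 4)(1 15 14 18 2 3)(6 9 12 7 10))^(-1)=(0 4 5)(1 3 2 18 14 15)(6 10 7 12 9)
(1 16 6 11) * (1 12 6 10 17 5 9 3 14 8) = (1 16 10 17 5 9 3 14 8)(6 11 12) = [0, 16, 2, 14, 4, 9, 11, 7, 1, 3, 17, 12, 6, 13, 8, 15, 10, 5]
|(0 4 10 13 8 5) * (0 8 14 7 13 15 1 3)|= 6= |(0 4 10 15 1 3)(5 8)(7 13 14)|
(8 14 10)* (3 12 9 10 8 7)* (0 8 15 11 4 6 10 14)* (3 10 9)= (0 8)(3 12)(4 6 9 14 15 11)(7 10)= [8, 1, 2, 12, 6, 5, 9, 10, 0, 14, 7, 4, 3, 13, 15, 11]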